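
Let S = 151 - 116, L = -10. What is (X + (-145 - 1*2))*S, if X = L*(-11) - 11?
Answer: -1680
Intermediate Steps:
X = 99 (X = -10*(-11) - 11 = 110 - 11 = 99)
S = 35
(X + (-145 - 1*2))*S = (99 + (-145 - 1*2))*35 = (99 + (-145 - 2))*35 = (99 - 147)*35 = -48*35 = -1680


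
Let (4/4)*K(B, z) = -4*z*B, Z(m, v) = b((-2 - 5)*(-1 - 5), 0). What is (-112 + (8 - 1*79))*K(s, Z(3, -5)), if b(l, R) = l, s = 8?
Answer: 245952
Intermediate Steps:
Z(m, v) = 42 (Z(m, v) = (-2 - 5)*(-1 - 5) = -7*(-6) = 42)
K(B, z) = -4*B*z (K(B, z) = -4*z*B = -4*B*z)
(-112 + (8 - 1*79))*K(s, Z(3, -5)) = (-112 + (8 - 1*79))*(-4*8*42) = (-112 + (8 - 79))*(-1344) = (-112 - 71)*(-1344) = -183*(-1344) = 245952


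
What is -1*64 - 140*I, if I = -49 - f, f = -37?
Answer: 1616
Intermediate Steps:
I = -12 (I = -49 - 1*(-37) = -49 + 37 = -12)
-1*64 - 140*I = -1*64 - 140*(-12) = -64 + 1680 = 1616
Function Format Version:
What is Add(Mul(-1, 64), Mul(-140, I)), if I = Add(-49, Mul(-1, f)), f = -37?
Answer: 1616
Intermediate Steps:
I = -12 (I = Add(-49, Mul(-1, -37)) = Add(-49, 37) = -12)
Add(Mul(-1, 64), Mul(-140, I)) = Add(Mul(-1, 64), Mul(-140, -12)) = Add(-64, 1680) = 1616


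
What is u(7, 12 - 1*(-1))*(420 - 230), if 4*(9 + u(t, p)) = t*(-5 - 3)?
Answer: -4370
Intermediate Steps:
u(t, p) = -9 - 2*t (u(t, p) = -9 + (t*(-5 - 3))/4 = -9 + (t*(-8))/4 = -9 + (-8*t)/4 = -9 - 2*t)
u(7, 12 - 1*(-1))*(420 - 230) = (-9 - 2*7)*(420 - 230) = (-9 - 14)*190 = -23*190 = -4370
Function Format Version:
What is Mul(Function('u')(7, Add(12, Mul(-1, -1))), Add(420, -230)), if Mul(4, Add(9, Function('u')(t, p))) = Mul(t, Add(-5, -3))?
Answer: -4370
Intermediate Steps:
Function('u')(t, p) = Add(-9, Mul(-2, t)) (Function('u')(t, p) = Add(-9, Mul(Rational(1, 4), Mul(t, Add(-5, -3)))) = Add(-9, Mul(Rational(1, 4), Mul(t, -8))) = Add(-9, Mul(Rational(1, 4), Mul(-8, t))) = Add(-9, Mul(-2, t)))
Mul(Function('u')(7, Add(12, Mul(-1, -1))), Add(420, -230)) = Mul(Add(-9, Mul(-2, 7)), Add(420, -230)) = Mul(Add(-9, -14), 190) = Mul(-23, 190) = -4370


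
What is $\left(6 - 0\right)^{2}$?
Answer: $36$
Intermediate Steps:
$\left(6 - 0\right)^{2} = \left(6 + 0\right)^{2} = 6^{2} = 36$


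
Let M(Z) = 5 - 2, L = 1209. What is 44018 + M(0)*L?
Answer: 47645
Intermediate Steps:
M(Z) = 3
44018 + M(0)*L = 44018 + 3*1209 = 44018 + 3627 = 47645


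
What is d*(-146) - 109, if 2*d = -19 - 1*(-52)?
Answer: -2518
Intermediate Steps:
d = 33/2 (d = (-19 - 1*(-52))/2 = (-19 + 52)/2 = (1/2)*33 = 33/2 ≈ 16.500)
d*(-146) - 109 = (33/2)*(-146) - 109 = -2409 - 109 = -2518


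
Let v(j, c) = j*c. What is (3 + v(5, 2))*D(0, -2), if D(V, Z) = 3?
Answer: 39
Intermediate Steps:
v(j, c) = c*j
(3 + v(5, 2))*D(0, -2) = (3 + 2*5)*3 = (3 + 10)*3 = 13*3 = 39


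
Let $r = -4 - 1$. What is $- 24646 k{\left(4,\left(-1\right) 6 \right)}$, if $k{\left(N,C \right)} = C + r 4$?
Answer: $640796$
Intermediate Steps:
$r = -5$
$k{\left(N,C \right)} = -20 + C$ ($k{\left(N,C \right)} = C - 20 = -20 + C$)
$- 24646 k{\left(4,\left(-1\right) 6 \right)} = - 24646 \left(-20 - 6\right) = \left(-24646\right) \left(-26\right) = 640796$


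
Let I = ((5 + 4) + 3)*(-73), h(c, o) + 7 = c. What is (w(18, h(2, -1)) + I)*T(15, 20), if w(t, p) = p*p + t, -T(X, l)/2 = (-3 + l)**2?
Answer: 481474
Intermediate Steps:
h(c, o) = -7 + c
T(X, l) = -2*(-3 + l)**2
w(t, p) = t + p**2 (w(t, p) = p**2 + t = t + p**2)
I = -876 (I = (9 + 3)*(-73) = 12*(-73) = -876)
(w(18, h(2, -1)) + I)*T(15, 20) = ((18 + (-7 + 2)**2) - 876)*(-2*(-3 + 20)**2) = ((18 + (-5)**2) - 876)*(-2*17**2) = ((18 + 25) - 876)*(-2*289) = (43 - 876)*(-578) = -833*(-578) = 481474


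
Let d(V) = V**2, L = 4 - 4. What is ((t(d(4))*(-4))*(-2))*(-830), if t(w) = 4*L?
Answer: 0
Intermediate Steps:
L = 0
t(w) = 0 (t(w) = 4*0 = 0)
((t(d(4))*(-4))*(-2))*(-830) = ((0*(-4))*(-2))*(-830) = (0*(-2))*(-830) = 0*(-830) = 0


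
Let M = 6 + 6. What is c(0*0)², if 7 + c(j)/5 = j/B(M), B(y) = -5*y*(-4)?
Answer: 1225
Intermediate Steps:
M = 12
B(y) = 20*y
c(j) = -35 + j/48 (c(j) = -35 + 5*(j/((20*12))) = -35 + 5*(j/240) = -35 + j/48)
c(0*0)² = (-35 + (0*0)/48)² = (-35 + (1/48)*0)² = (-35 + 0)² = (-35)² = 1225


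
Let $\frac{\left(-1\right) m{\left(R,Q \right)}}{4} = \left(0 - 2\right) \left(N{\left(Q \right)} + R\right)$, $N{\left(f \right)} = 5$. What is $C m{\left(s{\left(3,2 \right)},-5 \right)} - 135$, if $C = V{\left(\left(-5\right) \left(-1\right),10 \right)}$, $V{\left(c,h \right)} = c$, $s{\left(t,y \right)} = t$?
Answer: $185$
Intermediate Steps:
$m{\left(R,Q \right)} = 40 + 8 R$ ($m{\left(R,Q \right)} = - 4 \left(0 - 2\right) \left(5 + R\right) = - 4 \left(- 2 \left(5 + R\right)\right) = - 4 \left(-10 - 2 R\right) = 40 + 8 R$)
$C = 5$ ($C = \left(-5\right) \left(-1\right) = 5$)
$C m{\left(s{\left(3,2 \right)},-5 \right)} - 135 = 5 \left(40 + 8 \cdot 3\right) - 135 = 5 \left(40 + 24\right) - 135 = 5 \cdot 64 - 135 = 320 - 135 = 185$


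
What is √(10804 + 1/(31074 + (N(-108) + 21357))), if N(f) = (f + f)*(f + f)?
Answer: √106076195578563/99087 ≈ 103.94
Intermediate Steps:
N(f) = 4*f² (N(f) = (2*f)*(2*f) = 4*f²)
√(10804 + 1/(31074 + (N(-108) + 21357))) = √(10804 + 1/(31074 + (4*(-108)² + 21357))) = √(10804 + 1/(31074 + (4*11664 + 21357))) = √(10804 + 1/(31074 + (46656 + 21357))) = √(10804 + 1/(31074 + 68013)) = √(10804 + 1/99087) = √(1070535949/99087) = √106076195578563/99087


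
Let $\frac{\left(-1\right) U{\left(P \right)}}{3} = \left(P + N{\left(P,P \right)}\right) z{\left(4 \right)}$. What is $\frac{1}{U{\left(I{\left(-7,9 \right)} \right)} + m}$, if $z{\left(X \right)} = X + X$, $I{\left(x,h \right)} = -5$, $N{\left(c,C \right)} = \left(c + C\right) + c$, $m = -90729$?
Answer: $- \frac{1}{90249} \approx -1.108 \cdot 10^{-5}$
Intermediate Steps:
$N{\left(c,C \right)} = C + 2 c$ ($N{\left(c,C \right)} = \left(C + c\right) + c = C + 2 c$)
$z{\left(X \right)} = 2 X$
$U{\left(P \right)} = - 96 P$ ($U{\left(P \right)} = - 3 \left(P + \left(P + 2 P\right)\right) 2 \cdot 4 = - 3 \left(P + 3 P\right) 8 = - 3 \cdot 4 P 8 = - 3 \cdot 32 P = - 96 P$)
$\frac{1}{U{\left(I{\left(-7,9 \right)} \right)} + m} = \frac{1}{\left(-96\right) \left(-5\right) - 90729} = \frac{1}{480 - 90729} = \frac{1}{-90249} = - \frac{1}{90249}$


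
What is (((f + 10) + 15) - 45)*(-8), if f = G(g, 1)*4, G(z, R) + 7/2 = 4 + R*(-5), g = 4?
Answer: 304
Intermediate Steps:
G(z, R) = 1/2 - 5*R (G(z, R) = -7/2 + (4 + R*(-5)) = -7/2 + (4 - 5*R) = 1/2 - 5*R)
f = -18 (f = (1/2 - 5*1)*4 = (1/2 - 5)*4 = -9/2*4 = -18)
(((f + 10) + 15) - 45)*(-8) = (((-18 + 10) + 15) - 45)*(-8) = ((-8 + 15) - 45)*(-8) = (7 - 45)*(-8) = -38*(-8) = 304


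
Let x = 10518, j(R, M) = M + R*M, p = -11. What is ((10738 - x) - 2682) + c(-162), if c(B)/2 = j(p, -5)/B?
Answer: -199472/81 ≈ -2462.6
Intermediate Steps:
j(R, M) = M + M*R
c(B) = 100/B (c(B) = 2*((-5*(1 - 11))/B) = 2*((-5*(-10))/B) = 2*(50/B) = 100/B)
((10738 - x) - 2682) + c(-162) = ((10738 - 1*10518) - 2682) + 100/(-162) = ((10738 - 10518) - 2682) + 100*(-1/162) = (220 - 2682) - 50/81 = -2462 - 50/81 = -199472/81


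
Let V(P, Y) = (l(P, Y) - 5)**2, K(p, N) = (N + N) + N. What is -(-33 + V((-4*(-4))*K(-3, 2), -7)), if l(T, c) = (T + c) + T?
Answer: -32367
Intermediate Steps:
l(T, c) = c + 2*T
K(p, N) = 3*N (K(p, N) = 2*N + N = 3*N)
V(P, Y) = (-5 + Y + 2*P)**2 (V(P, Y) = ((Y + 2*P) - 5)**2 = (-5 + Y + 2*P)**2)
-(-33 + V((-4*(-4))*K(-3, 2), -7)) = -(-33 + (-5 - 7 + 2*((-4*(-4))*(3*2)))**2) = -(-33 + (-5 - 7 + 2*(16*6))**2) = -(-33 + (-5 - 7 + 2*96)**2) = -(-33 + (-5 - 7 + 192)**2) = -(-33 + 180**2) = -(-33 + 32400) = -1*32367 = -32367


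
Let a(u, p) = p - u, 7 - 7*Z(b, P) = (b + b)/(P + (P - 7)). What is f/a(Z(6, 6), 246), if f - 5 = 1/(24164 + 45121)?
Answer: 2424982/118990059 ≈ 0.020380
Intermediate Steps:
Z(b, P) = 1 - 2*b/(7*(-7 + 2*P)) (Z(b, P) = 1 - (b + b)/(7*(P + (P - 7))) = 1 - 2*b/(7*(P + (-7 + P))) = 1 - 2*b/(7*(-7 + 2*P)))
f = 346426/69285 (f = 5 + 1/(24164 + 45121) = 5 + 1/69285 = 346426/69285 ≈ 5.0000)
f/a(Z(6, 6), 246) = 346426/(69285*(246 - (-49 - 2*6 + 14*6)/(7*(-7 + 2*6)))) = 346426/(69285*(246 - (-49 - 12 + 84)/(7*(-7 + 12)))) = 346426/(69285*(246 - 23/(7*5))) = 346426/(69285*(246 - 1*23/35)) = 346426/(69285*(246 - 23/35)) = 346426/(69285*(8587/35)) = (346426/69285)*(35/8587) = 2424982/118990059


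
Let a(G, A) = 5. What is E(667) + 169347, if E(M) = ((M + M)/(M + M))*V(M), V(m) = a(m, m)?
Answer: 169352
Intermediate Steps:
V(m) = 5
E(M) = 5 (E(M) = ((M + M)/(M + M))*5 = ((2*M)/((2*M)))*5 = ((2*M)*(1/(2*M)))*5 = 1*5 = 5)
E(667) + 169347 = 5 + 169347 = 169352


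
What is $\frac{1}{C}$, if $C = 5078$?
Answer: $\frac{1}{5078} \approx 0.00019693$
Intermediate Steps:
$\frac{1}{C} = \frac{1}{5078}$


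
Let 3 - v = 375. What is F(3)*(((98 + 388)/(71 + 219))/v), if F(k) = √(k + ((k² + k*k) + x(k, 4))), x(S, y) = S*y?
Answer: -81*√33/17980 ≈ -0.025879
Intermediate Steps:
v = -372 (v = 3 - 1*375 = 3 - 375 = -372)
F(k) = √(2*k² + 5*k) (F(k) = √(k + ((k² + k*k) + k*4)) = √(k + ((k² + k²) + 4*k)) = √(k + (2*k² + 4*k)) = √(2*k² + 5*k))
F(3)*(((98 + 388)/(71 + 219))/v) = √(3*(5 + 2*3))*(((98 + 388)/(71 + 219))/(-372)) = √(3*(5 + 6))*((486/290)*(-1/372)) = √(3*11)*((486*(1/290))*(-1/372)) = √33*((243/145)*(-1/372)) = √33*(-81/17980) = -81*√33/17980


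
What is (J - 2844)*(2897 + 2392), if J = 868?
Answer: -10451064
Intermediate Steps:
(J - 2844)*(2897 + 2392) = (868 - 2844)*(2897 + 2392) = -1976*5289 = -10451064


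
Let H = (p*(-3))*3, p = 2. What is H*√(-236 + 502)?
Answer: -18*√266 ≈ -293.57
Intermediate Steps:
H = -18 (H = (2*(-3))*3 = -6*3 = -18)
H*√(-236 + 502) = -18*√(-236 + 502) = -18*√266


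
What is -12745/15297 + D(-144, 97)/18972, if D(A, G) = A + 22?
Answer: -40610729/48369114 ≈ -0.83960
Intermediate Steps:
D(A, G) = 22 + A
-12745/15297 + D(-144, 97)/18972 = -12745/15297 + (22 - 144)/18972 = -12745*1/15297 - 122*1/18972 = -12745/15297 - 61/9486 = -40610729/48369114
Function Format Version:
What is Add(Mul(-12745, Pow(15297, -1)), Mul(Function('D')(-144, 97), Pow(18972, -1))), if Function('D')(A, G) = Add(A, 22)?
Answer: Rational(-40610729, 48369114) ≈ -0.83960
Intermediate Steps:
Function('D')(A, G) = Add(22, A)
Add(Mul(-12745, Pow(15297, -1)), Mul(Function('D')(-144, 97), Pow(18972, -1))) = Add(Mul(-12745, Pow(15297, -1)), Mul(Add(22, -144), Pow(18972, -1))) = Add(Mul(-12745, Rational(1, 15297)), Mul(-122, Rational(1, 18972))) = Add(Rational(-12745, 15297), Rational(-61, 9486)) = Rational(-40610729, 48369114)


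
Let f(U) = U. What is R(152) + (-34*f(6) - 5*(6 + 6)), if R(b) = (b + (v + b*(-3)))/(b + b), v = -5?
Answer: -80565/304 ≈ -265.02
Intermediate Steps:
R(b) = (-5 - 2*b)/(2*b) (R(b) = (b + (-5 + b*(-3)))/(b + b) = (b + (-5 - 3*b))/((2*b)) = (-5 - 2*b)*(1/(2*b)) = (-5 - 2*b)/(2*b))
R(152) + (-34*f(6) - 5*(6 + 6)) = (-5/2 - 1*152)/152 + (-34*6 - 5*(6 + 6)) = (-5/2 - 152)/152 + (-204 - 5*12) = (1/152)*(-309/2) + (-204 - 60) = -309/304 - 264 = -80565/304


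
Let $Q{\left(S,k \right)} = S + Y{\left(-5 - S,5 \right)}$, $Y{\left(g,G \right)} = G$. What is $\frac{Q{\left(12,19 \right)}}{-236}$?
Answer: $- \frac{17}{236} \approx -0.072034$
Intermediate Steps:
$Q{\left(S,k \right)} = 5 + S$ ($Q{\left(S,k \right)} = S + 5 = 5 + S$)
$\frac{Q{\left(12,19 \right)}}{-236} = \frac{5 + 12}{-236} = 17 \left(- \frac{1}{236}\right) = - \frac{17}{236}$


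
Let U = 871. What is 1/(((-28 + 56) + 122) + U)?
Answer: 1/1021 ≈ 0.00097943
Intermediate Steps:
1/(((-28 + 56) + 122) + U) = 1/(((-28 + 56) + 122) + 871) = 1/((28 + 122) + 871) = 1/(150 + 871) = 1/1021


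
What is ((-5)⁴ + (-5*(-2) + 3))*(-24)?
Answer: -15312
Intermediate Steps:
((-5)⁴ + (-5*(-2) + 3))*(-24) = (625 + (10 + 3))*(-24) = (625 + 13)*(-24) = 638*(-24) = -15312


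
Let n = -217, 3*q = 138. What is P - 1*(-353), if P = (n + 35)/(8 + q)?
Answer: 9440/27 ≈ 349.63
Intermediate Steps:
q = 46 (q = (⅓)*138 = 46)
P = -91/27 (P = (-217 + 35)/(8 + 46) = -182/54 = -182*1/54 = -91/27 ≈ -3.3704)
P - 1*(-353) = -91/27 - 1*(-353) = -91/27 + 353 = 9440/27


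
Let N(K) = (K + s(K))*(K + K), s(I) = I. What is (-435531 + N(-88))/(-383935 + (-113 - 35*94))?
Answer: 404555/387338 ≈ 1.0444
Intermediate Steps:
N(K) = 4*K**2 (N(K) = (K + K)*(K + K) = (2*K)*(2*K) = 4*K**2)
(-435531 + N(-88))/(-383935 + (-113 - 35*94)) = (-435531 + 4*(-88)**2)/(-383935 + (-113 - 35*94)) = (-435531 + 4*7744)/(-383935 + (-113 - 3290)) = (-435531 + 30976)/(-383935 - 3403) = -404555/(-387338) = -404555*(-1/387338) = 404555/387338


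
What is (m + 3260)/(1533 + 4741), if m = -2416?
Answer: 422/3137 ≈ 0.13452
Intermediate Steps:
(m + 3260)/(1533 + 4741) = (-2416 + 3260)/(1533 + 4741) = 844/6274 = 844*(1/6274) = 422/3137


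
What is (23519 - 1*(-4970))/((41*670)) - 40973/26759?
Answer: -363191159/735069730 ≈ -0.49409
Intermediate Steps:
(23519 - 1*(-4970))/((41*670)) - 40973/26759 = (23519 + 4970)/27470 - 40973*1/26759 = 28489*(1/27470) - 40973/26759 = 28489/27470 - 40973/26759 = -363191159/735069730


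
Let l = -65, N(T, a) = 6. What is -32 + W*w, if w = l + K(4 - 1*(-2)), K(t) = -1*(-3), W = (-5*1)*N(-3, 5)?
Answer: 1828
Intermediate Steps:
W = -30 (W = -5*1*6 = -5*6 = -30)
K(t) = 3
w = -62 (w = -65 + 3 = -62)
-32 + W*w = -32 - 30*(-62) = -32 + 1860 = 1828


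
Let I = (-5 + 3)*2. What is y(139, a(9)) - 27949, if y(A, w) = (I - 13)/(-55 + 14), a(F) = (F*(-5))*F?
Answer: -1145892/41 ≈ -27949.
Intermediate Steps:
I = -4 (I = -2*2 = -4)
a(F) = -5*F² (a(F) = (-5*F)*F = -5*F²)
y(A, w) = 17/41 (y(A, w) = (-4 - 13)/(-55 + 14) = -17/(-41) = -17*(-1/41) = 17/41)
y(139, a(9)) - 27949 = 17/41 - 27949 = -1145892/41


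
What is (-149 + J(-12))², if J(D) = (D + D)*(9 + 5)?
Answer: 235225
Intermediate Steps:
J(D) = 28*D (J(D) = (2*D)*14 = 28*D)
(-149 + J(-12))² = (-149 + 28*(-12))² = (-149 - 336)² = (-485)² = 235225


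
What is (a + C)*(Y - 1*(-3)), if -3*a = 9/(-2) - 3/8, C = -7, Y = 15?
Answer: -387/4 ≈ -96.750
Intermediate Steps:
a = 13/8 (a = -(9/(-2) - 3/8)/3 = -(9*(-½) - 3*⅛)/3 = -(-9/2 - 3/8)/3 = -⅓*(-39/8) = 13/8 ≈ 1.6250)
(a + C)*(Y - 1*(-3)) = (13/8 - 7)*(15 - 1*(-3)) = -43*(15 + 3)/8 = -43/8*18 = -387/4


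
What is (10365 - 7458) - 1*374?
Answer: 2533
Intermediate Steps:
(10365 - 7458) - 1*374 = 2907 - 374 = 2533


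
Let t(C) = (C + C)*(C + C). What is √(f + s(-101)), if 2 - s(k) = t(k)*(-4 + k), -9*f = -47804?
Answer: √38607602/3 ≈ 2071.2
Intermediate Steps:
f = 47804/9 (f = -⅑*(-47804) = 47804/9 ≈ 5311.6)
t(C) = 4*C² (t(C) = (2*C)*(2*C) = 4*C²)
s(k) = 2 - 4*k²*(-4 + k)
√(f + s(-101)) = √(47804/9 + (2 - 4*(-101)³ + 16*(-101)²)) = √(47804/9 + (2 - 4*(-1030301) + 16*10201)) = √(47804/9 + (2 + 4121204 + 163216)) = √(47804/9 + 4284422) = √(38607602/9) = √38607602/3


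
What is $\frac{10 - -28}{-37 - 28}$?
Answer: $- \frac{38}{65} \approx -0.58462$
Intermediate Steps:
$\frac{10 - -28}{-37 - 28} = \frac{10 + 28}{-65} = 38 \left(- \frac{1}{65}\right) = - \frac{38}{65}$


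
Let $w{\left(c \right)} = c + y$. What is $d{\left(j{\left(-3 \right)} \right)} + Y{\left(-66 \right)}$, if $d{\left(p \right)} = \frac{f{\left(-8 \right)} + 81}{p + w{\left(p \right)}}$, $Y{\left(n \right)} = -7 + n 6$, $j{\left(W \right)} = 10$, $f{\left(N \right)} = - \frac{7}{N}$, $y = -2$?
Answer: $- \frac{57377}{144} \approx -398.45$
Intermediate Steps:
$w{\left(c \right)} = -2 + c$ ($w{\left(c \right)} = c - 2 = -2 + c$)
$Y{\left(n \right)} = -7 + 6 n$
$d{\left(p \right)} = \frac{655}{8 \left(-2 + 2 p\right)}$ ($d{\left(p \right)} = \frac{- \frac{7}{-8} + 81}{p + \left(-2 + p\right)} = \frac{\left(-7\right) \left(- \frac{1}{8}\right) + 81}{-2 + 2 p} = \frac{\frac{7}{8} + 81}{-2 + 2 p} = \frac{655}{8 \left(-2 + 2 p\right)}$)
$d{\left(j{\left(-3 \right)} \right)} + Y{\left(-66 \right)} = \frac{655}{16 \left(-1 + 10\right)} + \left(-7 + 6 \left(-66\right)\right) = \frac{655}{16 \cdot 9} - 403 = \frac{655}{16} \cdot \frac{1}{9} - 403 = \frac{655}{144} - 403 = - \frac{57377}{144}$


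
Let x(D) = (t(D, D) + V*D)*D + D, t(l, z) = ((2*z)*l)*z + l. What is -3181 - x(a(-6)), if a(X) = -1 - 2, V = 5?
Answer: -3394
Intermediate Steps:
a(X) = -3
t(l, z) = l + 2*l*z² (t(l, z) = (2*l*z)*z + l = 2*l*z² + l = l + 2*l*z²)
x(D) = D + D*(5*D + D*(1 + 2*D²)) (x(D) = (D*(1 + 2*D²) + 5*D)*D + D = (5*D + D*(1 + 2*D²))*D + D = D*(5*D + D*(1 + 2*D²)) + D = D + D*(5*D + D*(1 + 2*D²)))
-3181 - x(a(-6)) = -3181 - (-3)*(1 + 2*(-3)³ + 6*(-3)) = -3181 - (-3)*(1 + 2*(-27) - 18) = -3181 - (-3)*(1 - 54 - 18) = -3181 - (-3)*(-71) = -3181 - 1*213 = -3181 - 213 = -3394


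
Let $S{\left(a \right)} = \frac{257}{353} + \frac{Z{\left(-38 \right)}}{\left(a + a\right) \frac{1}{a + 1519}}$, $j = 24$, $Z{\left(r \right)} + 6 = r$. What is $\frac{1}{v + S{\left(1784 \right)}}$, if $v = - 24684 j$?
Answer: $- \frac{314876}{186550176721} \approx -1.6879 \cdot 10^{-6}$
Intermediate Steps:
$Z{\left(r \right)} = -6 + r$
$S{\left(a \right)} = \frac{257}{353} - \frac{22 \left(1519 + a\right)}{a}$ ($S{\left(a \right)} = \frac{257}{353} + \frac{-6 - 38}{\left(a + a\right) \frac{1}{a + 1519}} = 257 \cdot \frac{1}{353} - \frac{44}{2 a \frac{1}{1519 + a}} = \frac{257}{353} - \frac{44}{2 a \frac{1}{1519 + a}} = \frac{257}{353} - 44 \frac{1519 + a}{2 a} = \frac{257}{353} - \frac{22 \left(1519 + a\right)}{a}$)
$v = -592416$ ($v = \left(-24684\right) 24 = -592416$)
$\frac{1}{v + S{\left(1784 \right)}} = \frac{1}{-592416 - \left(\frac{7509}{353} + \frac{33418}{1784}\right)} = \frac{1}{-592416 - \frac{12596305}{314876}} = \frac{1}{- \frac{186550176721}{314876}} = - \frac{314876}{186550176721}$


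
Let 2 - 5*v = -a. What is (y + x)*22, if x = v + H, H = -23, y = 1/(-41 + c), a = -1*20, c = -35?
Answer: -111243/190 ≈ -585.49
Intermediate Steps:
a = -20
y = -1/76 (y = 1/(-41 - 35) = 1/(-76) = -1/76 ≈ -0.013158)
v = -18/5 (v = ⅖ - (-1)*(-20)/5 = ⅖ - ⅕*20 = ⅖ - 4 = -18/5 ≈ -3.6000)
x = -133/5 (x = -18/5 - 23 = -133/5 ≈ -26.600)
(y + x)*22 = (-1/76 - 133/5)*22 = -10113/380*22 = -111243/190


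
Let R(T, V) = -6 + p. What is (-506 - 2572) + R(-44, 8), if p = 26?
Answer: -3058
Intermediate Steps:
R(T, V) = 20 (R(T, V) = -6 + 26 = 20)
(-506 - 2572) + R(-44, 8) = (-506 - 2572) + 20 = -3078 + 20 = -3058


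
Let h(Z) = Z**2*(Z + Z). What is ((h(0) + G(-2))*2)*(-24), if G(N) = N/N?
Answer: -48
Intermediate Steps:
G(N) = 1
h(Z) = 2*Z**3 (h(Z) = Z**2*(2*Z) = 2*Z**3)
((h(0) + G(-2))*2)*(-24) = ((2*0**3 + 1)*2)*(-24) = ((2*0 + 1)*2)*(-24) = ((0 + 1)*2)*(-24) = (1*2)*(-24) = 2*(-24) = -48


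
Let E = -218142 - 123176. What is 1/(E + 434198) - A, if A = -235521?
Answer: 21875190481/92880 ≈ 2.3552e+5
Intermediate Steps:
E = -341318
1/(E + 434198) - A = 1/(-341318 + 434198) - 1*(-235521) = 1/92880 + 235521 = 21875190481/92880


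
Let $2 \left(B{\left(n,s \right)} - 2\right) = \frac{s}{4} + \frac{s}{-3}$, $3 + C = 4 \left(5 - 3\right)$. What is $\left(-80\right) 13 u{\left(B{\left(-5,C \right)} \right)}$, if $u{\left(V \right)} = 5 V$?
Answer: $- \frac{27950}{3} \approx -9316.7$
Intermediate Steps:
$C = 5$ ($C = -3 + 4 \left(5 - 3\right) = -3 + 4 \cdot 2 = -3 + 8 = 5$)
$B{\left(n,s \right)} = 2 - \frac{s}{24}$ ($B{\left(n,s \right)} = 2 + \frac{\frac{s}{4} + \frac{s}{-3}}{2} = 2 + \frac{s \frac{1}{4} + s \left(- \frac{1}{3}\right)}{2} = 2 + \frac{\frac{s}{4} - \frac{s}{3}}{2} = 2 + \frac{\left(- \frac{1}{12}\right) s}{2} = 2 - \frac{s}{24}$)
$\left(-80\right) 13 u{\left(B{\left(-5,C \right)} \right)} = \left(-80\right) 13 \cdot 5 \left(2 - \frac{5}{24}\right) = - 1040 \cdot 5 \left(2 - \frac{5}{24}\right) = - 1040 \cdot 5 \cdot \frac{43}{24} = \left(-1040\right) \frac{215}{24} = - \frac{27950}{3}$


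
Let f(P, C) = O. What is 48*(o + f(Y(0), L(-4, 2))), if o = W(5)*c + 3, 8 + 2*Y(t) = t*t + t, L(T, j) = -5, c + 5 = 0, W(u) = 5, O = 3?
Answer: -912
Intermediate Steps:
c = -5 (c = -5 + 0 = -5)
Y(t) = -4 + t/2 + t**2/2 (Y(t) = -4 + (t*t + t)/2 = -4 + (t**2 + t)/2 = -4 + (t + t**2)/2 = -4 + (t/2 + t**2/2) = -4 + t/2 + t**2/2)
f(P, C) = 3
o = -22 (o = 5*(-5) + 3 = -25 + 3 = -22)
48*(o + f(Y(0), L(-4, 2))) = 48*(-22 + 3) = 48*(-19) = -912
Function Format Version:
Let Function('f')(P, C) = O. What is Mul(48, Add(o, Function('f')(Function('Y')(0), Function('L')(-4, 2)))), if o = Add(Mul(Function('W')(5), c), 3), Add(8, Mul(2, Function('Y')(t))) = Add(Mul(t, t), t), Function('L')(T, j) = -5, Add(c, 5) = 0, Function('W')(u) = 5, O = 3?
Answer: -912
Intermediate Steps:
c = -5 (c = Add(-5, 0) = -5)
Function('Y')(t) = Add(-4, Mul(Rational(1, 2), t), Mul(Rational(1, 2), Pow(t, 2))) (Function('Y')(t) = Add(-4, Mul(Rational(1, 2), Add(Mul(t, t), t))) = Add(-4, Mul(Rational(1, 2), Add(Pow(t, 2), t))) = Add(-4, Mul(Rational(1, 2), Add(t, Pow(t, 2)))) = Add(-4, Add(Mul(Rational(1, 2), t), Mul(Rational(1, 2), Pow(t, 2)))) = Add(-4, Mul(Rational(1, 2), t), Mul(Rational(1, 2), Pow(t, 2))))
Function('f')(P, C) = 3
o = -22 (o = Add(Mul(5, -5), 3) = Add(-25, 3) = -22)
Mul(48, Add(o, Function('f')(Function('Y')(0), Function('L')(-4, 2)))) = Mul(48, Add(-22, 3)) = Mul(48, -19) = -912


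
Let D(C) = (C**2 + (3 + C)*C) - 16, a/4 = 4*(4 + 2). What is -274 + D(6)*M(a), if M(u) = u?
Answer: 6830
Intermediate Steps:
a = 96 (a = 4*(4*(4 + 2)) = 4*(4*6) = 4*24 = 96)
D(C) = -16 + C**2 + C*(3 + C) (D(C) = (C**2 + C*(3 + C)) - 16 = -16 + C**2 + C*(3 + C))
-274 + D(6)*M(a) = -274 + (-16 + 2*6**2 + 3*6)*96 = -274 + (-16 + 2*36 + 18)*96 = -274 + (-16 + 72 + 18)*96 = -274 + 74*96 = -274 + 7104 = 6830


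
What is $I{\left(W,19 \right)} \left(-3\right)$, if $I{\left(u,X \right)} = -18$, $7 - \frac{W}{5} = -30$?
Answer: $54$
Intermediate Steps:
$W = 185$ ($W = 35 - -150 = 35 + 150 = 185$)
$I{\left(W,19 \right)} \left(-3\right) = \left(-18\right) \left(-3\right) = 54$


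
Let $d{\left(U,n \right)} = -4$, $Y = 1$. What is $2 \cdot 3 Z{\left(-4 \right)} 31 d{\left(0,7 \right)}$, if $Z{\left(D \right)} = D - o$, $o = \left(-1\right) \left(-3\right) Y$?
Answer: $5208$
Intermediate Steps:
$o = 3$ ($o = \left(-1\right) \left(-3\right) 1 = 3 \cdot 1 = 3$)
$Z{\left(D \right)} = -3 + D$ ($Z{\left(D \right)} = D - 3 = -3 + D$)
$2 \cdot 3 Z{\left(-4 \right)} 31 d{\left(0,7 \right)} = 2 \cdot 3 \left(-3 - 4\right) 31 \left(-4\right) = 6 \left(-7\right) 31 \left(-4\right) = \left(-42\right) 31 \left(-4\right) = \left(-1302\right) \left(-4\right) = 5208$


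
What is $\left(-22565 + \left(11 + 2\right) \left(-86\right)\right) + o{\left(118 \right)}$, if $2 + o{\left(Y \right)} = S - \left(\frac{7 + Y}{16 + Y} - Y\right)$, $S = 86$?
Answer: $- \frac{3146579}{134} \approx -23482.0$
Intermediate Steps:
$o{\left(Y \right)} = 84 + Y - \frac{7 + Y}{16 + Y}$ ($o{\left(Y \right)} = -2 - \left(-86 - Y + \frac{7 + Y}{16 + Y}\right) = -2 + \left(86 + \left(Y - \frac{7 + Y}{16 + Y}\right)\right) = -2 + \left(86 + Y - \frac{7 + Y}{16 + Y}\right) = 84 + Y - \frac{7 + Y}{16 + Y}$)
$\left(-22565 + \left(11 + 2\right) \left(-86\right)\right) + o{\left(118 \right)} = \left(-22565 + \left(11 + 2\right) \left(-86\right)\right) + \frac{1337 + 118^{2} + 99 \cdot 118}{16 + 118} = \left(-22565 + 13 \left(-86\right)\right) + \frac{1337 + 13924 + 11682}{134} = \left(-22565 - 1118\right) + \frac{1}{134} \cdot 26943 = -23683 + \frac{26943}{134} = - \frac{3146579}{134}$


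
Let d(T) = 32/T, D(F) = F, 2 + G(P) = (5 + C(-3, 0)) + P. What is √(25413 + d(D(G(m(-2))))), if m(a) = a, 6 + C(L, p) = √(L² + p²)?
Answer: √25397 ≈ 159.36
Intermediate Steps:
C(L, p) = -6 + √(L² + p²)
G(P) = P (G(P) = -2 + ((5 + (-6 + √((-3)² + 0²))) + P) = -2 + ((5 + (-6 + √(9 + 0))) + P) = -2 + ((5 + (-6 + √9)) + P) = -2 + ((5 + (-6 + 3)) + P) = -2 + ((5 - 3) + P) = -2 + (2 + P) = P)
√(25413 + d(D(G(m(-2))))) = √(25413 + 32/(-2)) = √(25413 + 32*(-½)) = √(25413 - 16) = √25397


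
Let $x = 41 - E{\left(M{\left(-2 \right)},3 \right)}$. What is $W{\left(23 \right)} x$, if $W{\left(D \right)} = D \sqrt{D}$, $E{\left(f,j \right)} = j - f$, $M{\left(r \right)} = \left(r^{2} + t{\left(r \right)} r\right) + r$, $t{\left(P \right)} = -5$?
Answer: $1150 \sqrt{23} \approx 5515.2$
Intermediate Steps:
$M{\left(r \right)} = r^{2} - 4 r$ ($M{\left(r \right)} = \left(r^{2} - 5 r\right) + r = r^{2} - 4 r$)
$W{\left(D \right)} = D^{\frac{3}{2}}$
$x = 50$ ($x = 41 - \left(3 - - 2 \left(-4 - 2\right)\right) = 41 - \left(3 - \left(-2\right) \left(-6\right)\right) = 41 - \left(3 - 12\right) = 41 - -9 = 41 + 9 = 50$)
$W{\left(23 \right)} x = 23^{\frac{3}{2}} \cdot 50 = 23 \sqrt{23} \cdot 50 = 1150 \sqrt{23}$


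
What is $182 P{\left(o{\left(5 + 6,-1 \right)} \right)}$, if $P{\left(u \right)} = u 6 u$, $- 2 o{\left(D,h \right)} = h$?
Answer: $273$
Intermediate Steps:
$o{\left(D,h \right)} = - \frac{h}{2}$
$P{\left(u \right)} = 6 u^{2}$ ($P{\left(u \right)} = 6 u u = 6 u^{2}$)
$182 P{\left(o{\left(5 + 6,-1 \right)} \right)} = 182 \cdot 6 \left(\left(- \frac{1}{2}\right) \left(-1\right)\right)^{2} = 182 \cdot \frac{6}{4} = 182 \cdot 6 \cdot \frac{1}{4} = 182 \cdot \frac{3}{2} = 273$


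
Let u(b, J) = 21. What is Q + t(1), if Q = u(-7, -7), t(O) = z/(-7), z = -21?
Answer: 24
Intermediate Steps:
t(O) = 3 (t(O) = -21/(-7) = -21*(-⅐) = 3)
Q = 21
Q + t(1) = 21 + 3 = 24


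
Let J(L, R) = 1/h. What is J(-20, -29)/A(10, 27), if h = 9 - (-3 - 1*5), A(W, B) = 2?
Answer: 1/34 ≈ 0.029412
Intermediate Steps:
h = 17 (h = 9 - (-3 - 5) = 9 - 1*(-8) = 9 + 8 = 17)
J(L, R) = 1/17
J(-20, -29)/A(10, 27) = (1/17)/2 = (1/17)*(½) = 1/34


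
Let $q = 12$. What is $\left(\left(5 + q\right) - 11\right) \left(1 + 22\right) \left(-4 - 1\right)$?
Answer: $-690$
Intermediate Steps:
$\left(\left(5 + q\right) - 11\right) \left(1 + 22\right) \left(-4 - 1\right) = \left(\left(5 + 12\right) - 11\right) \left(1 + 22\right) \left(-4 - 1\right) = \left(17 - 11\right) 23 \left(-5\right) = 6 \left(-115\right) = -690$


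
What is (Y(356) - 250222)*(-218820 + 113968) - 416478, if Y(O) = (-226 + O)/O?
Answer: 2334988191584/89 ≈ 2.6236e+10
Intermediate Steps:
Y(O) = (-226 + O)/O
(Y(356) - 250222)*(-218820 + 113968) - 416478 = ((-226 + 356)/356 - 250222)*(-218820 + 113968) - 416478 = ((1/356)*130 - 250222)*(-104852) - 416478 = (65/178 - 250222)*(-104852) - 416478 = -44539451/178*(-104852) - 416478 = 2335025258126/89 - 416478 = 2334988191584/89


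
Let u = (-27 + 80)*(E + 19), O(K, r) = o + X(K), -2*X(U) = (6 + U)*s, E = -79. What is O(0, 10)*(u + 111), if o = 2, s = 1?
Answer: 3069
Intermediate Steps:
X(U) = -3 - U/2 (X(U) = -(6 + U)/2 = -3 - U/2)
O(K, r) = -1 - K/2 (O(K, r) = 2 + (-3 - K/2) = -1 - K/2)
u = -3180 (u = (-27 + 80)*(-79 + 19) = 53*(-60) = -3180)
O(0, 10)*(u + 111) = (-1 - 1/2*0)*(-3180 + 111) = (-1 + 0)*(-3069) = -1*(-3069) = 3069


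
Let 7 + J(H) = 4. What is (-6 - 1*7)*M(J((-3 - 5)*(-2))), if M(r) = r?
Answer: 39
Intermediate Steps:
J(H) = -3 (J(H) = -7 + 4 = -3)
(-6 - 1*7)*M(J((-3 - 5)*(-2))) = (-6 - 1*7)*(-3) = (-6 - 7)*(-3) = -13*(-3) = 39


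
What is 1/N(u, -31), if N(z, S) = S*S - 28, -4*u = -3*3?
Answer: 1/933 ≈ 0.0010718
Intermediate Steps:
u = 9/4 (u = -(-3)*3/4 = -1/4*(-9) = 9/4 ≈ 2.2500)
N(z, S) = -28 + S**2 (N(z, S) = S**2 - 28 = -28 + S**2)
1/N(u, -31) = 1/(-28 + (-31)**2) = 1/(-28 + 961) = 1/933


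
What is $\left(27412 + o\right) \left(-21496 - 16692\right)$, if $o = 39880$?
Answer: $-2569746896$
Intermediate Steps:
$\left(27412 + o\right) \left(-21496 - 16692\right) = \left(27412 + 39880\right) \left(-21496 - 16692\right) = 67292 \left(-38188\right) = -2569746896$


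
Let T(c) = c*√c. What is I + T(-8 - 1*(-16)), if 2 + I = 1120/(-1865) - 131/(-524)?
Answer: -3507/1492 + 16*√2 ≈ 20.277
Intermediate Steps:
T(c) = c^(3/2)
I = -3507/1492 (I = -2 + (1120/(-1865) - 131/(-524)) = -2 + (1120*(-1/1865) - 131*(-1/524)) = -2 + (-224/373 + ¼) = -2 - 523/1492 = -3507/1492 ≈ -2.3505)
I + T(-8 - 1*(-16)) = -3507/1492 + (-8 - 1*(-16))^(3/2) = -3507/1492 + (-8 + 16)^(3/2) = -3507/1492 + 8^(3/2) = -3507/1492 + 16*√2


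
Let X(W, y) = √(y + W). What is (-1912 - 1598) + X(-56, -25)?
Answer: -3510 + 9*I ≈ -3510.0 + 9.0*I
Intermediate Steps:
X(W, y) = √(W + y)
(-1912 - 1598) + X(-56, -25) = (-1912 - 1598) + √(-56 - 25) = -3510 + √(-81) = -3510 + 9*I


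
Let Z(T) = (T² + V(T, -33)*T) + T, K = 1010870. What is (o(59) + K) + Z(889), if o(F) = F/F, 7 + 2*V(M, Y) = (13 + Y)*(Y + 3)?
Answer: 4131339/2 ≈ 2.0657e+6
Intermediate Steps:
V(M, Y) = -7/2 + (3 + Y)*(13 + Y)/2 (V(M, Y) = -7/2 + ((13 + Y)*(Y + 3))/2 = -7/2 + ((13 + Y)*(3 + Y))/2 = -7/2 + ((3 + Y)*(13 + Y))/2 = -7/2 + (3 + Y)*(13 + Y)/2)
Z(T) = T² + 595*T/2 (Z(T) = (T² + (16 + (½)*(-33)² + 8*(-33))*T) + T = (T² + (16 + (½)*1089 - 264)*T) + T = (T² + (16 + 1089/2 - 264)*T) + T = (T² + 593*T/2) + T = T² + 595*T/2)
o(F) = 1
(o(59) + K) + Z(889) = (1 + 1010870) + (½)*889*(595 + 2*889) = 1010871 + (½)*889*(595 + 1778) = 1010871 + (½)*889*2373 = 1010871 + 2109597/2 = 4131339/2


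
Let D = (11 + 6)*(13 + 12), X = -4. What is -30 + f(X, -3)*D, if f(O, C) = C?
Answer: -1305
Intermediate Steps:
D = 425 (D = 17*25 = 425)
-30 + f(X, -3)*D = -30 - 3*425 = -30 - 1275 = -1305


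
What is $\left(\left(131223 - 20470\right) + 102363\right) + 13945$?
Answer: $227061$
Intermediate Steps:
$\left(\left(131223 - 20470\right) + 102363\right) + 13945 = \left(110753 + 102363\right) + 13945 = 213116 + 13945 = 227061$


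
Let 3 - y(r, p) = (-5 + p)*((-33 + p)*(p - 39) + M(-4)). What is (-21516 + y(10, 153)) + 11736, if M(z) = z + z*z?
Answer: -2036193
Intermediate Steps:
M(z) = z + z²
y(r, p) = 3 - (-5 + p)*(12 + (-39 + p)*(-33 + p)) (y(r, p) = 3 - (-5 + p)*((-33 + p)*(p - 39) - 4*(1 - 4)) = 3 - (-5 + p)*((-33 + p)*(-39 + p) - 4*(-3)) = 3 - (-5 + p)*((-39 + p)*(-33 + p) + 12) = 3 - (-5 + p)*(12 + (-39 + p)*(-33 + p)))
(-21516 + y(10, 153)) + 11736 = (-21516 + (6498 - 1*153³ - 1659*153 + 77*153²)) + 11736 = (-21516 + (6498 - 1*3581577 - 253827 + 77*23409)) + 11736 = (-21516 + (6498 - 3581577 - 253827 + 1802493)) + 11736 = (-21516 - 2026413) + 11736 = -2047929 + 11736 = -2036193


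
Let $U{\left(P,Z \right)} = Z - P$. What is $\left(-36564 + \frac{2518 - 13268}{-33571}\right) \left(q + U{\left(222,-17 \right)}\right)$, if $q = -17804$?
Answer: $\frac{22147408901642}{33571} \approx 6.5972 \cdot 10^{8}$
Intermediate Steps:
$\left(-36564 + \frac{2518 - 13268}{-33571}\right) \left(q + U{\left(222,-17 \right)}\right) = \left(-36564 + \frac{2518 - 13268}{-33571}\right) \left(-17804 - 239\right) = \left(-36564 + \left(2518 - 13268\right) \left(- \frac{1}{33571}\right)\right) \left(-17804 - 239\right) = \left(-36564 - - \frac{10750}{33571}\right) \left(-17804 - 239\right) = \left(-36564 + \frac{10750}{33571}\right) \left(-18043\right) = \left(- \frac{1227479294}{33571}\right) \left(-18043\right) = \frac{22147408901642}{33571}$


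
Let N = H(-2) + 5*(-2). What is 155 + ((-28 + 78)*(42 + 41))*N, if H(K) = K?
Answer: -49645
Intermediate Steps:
N = -12 (N = -2 + 5*(-2) = -2 - 10 = -12)
155 + ((-28 + 78)*(42 + 41))*N = 155 + ((-28 + 78)*(42 + 41))*(-12) = 155 + (50*83)*(-12) = 155 + 4150*(-12) = 155 - 49800 = -49645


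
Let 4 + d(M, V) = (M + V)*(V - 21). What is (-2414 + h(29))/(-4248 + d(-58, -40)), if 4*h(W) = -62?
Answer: -4859/3452 ≈ -1.4076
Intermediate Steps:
d(M, V) = -4 + (-21 + V)*(M + V) (d(M, V) = -4 + (M + V)*(V - 21) = -4 + (M + V)*(-21 + V) = -4 + (-21 + V)*(M + V))
h(W) = -31/2 (h(W) = (¼)*(-62) = -31/2)
(-2414 + h(29))/(-4248 + d(-58, -40)) = (-2414 - 31/2)/(-4248 + (-4 + (-40)² - 21*(-58) - 21*(-40) - 58*(-40))) = -4859/(2*(-4248 + (-4 + 1600 + 1218 + 840 + 2320))) = -4859/(2*(-4248 + 5974)) = -4859/2/1726 = -4859/2*1/1726 = -4859/3452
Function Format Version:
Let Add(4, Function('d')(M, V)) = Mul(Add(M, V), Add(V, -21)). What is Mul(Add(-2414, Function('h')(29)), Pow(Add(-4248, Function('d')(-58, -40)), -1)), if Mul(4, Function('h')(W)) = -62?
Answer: Rational(-4859, 3452) ≈ -1.4076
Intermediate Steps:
Function('d')(M, V) = Add(-4, Mul(Add(-21, V), Add(M, V))) (Function('d')(M, V) = Add(-4, Mul(Add(M, V), Add(V, -21))) = Add(-4, Mul(Add(M, V), Add(-21, V))) = Add(-4, Mul(Add(-21, V), Add(M, V))))
Function('h')(W) = Rational(-31, 2) (Function('h')(W) = Mul(Rational(1, 4), -62) = Rational(-31, 2))
Mul(Add(-2414, Function('h')(29)), Pow(Add(-4248, Function('d')(-58, -40)), -1)) = Mul(Add(-2414, Rational(-31, 2)), Pow(Add(-4248, Add(-4, Pow(-40, 2), Mul(-21, -58), Mul(-21, -40), Mul(-58, -40))), -1)) = Mul(Rational(-4859, 2), Pow(Add(-4248, Add(-4, 1600, 1218, 840, 2320)), -1)) = Mul(Rational(-4859, 2), Pow(Add(-4248, 5974), -1)) = Mul(Rational(-4859, 2), Pow(1726, -1)) = Mul(Rational(-4859, 2), Rational(1, 1726)) = Rational(-4859, 3452)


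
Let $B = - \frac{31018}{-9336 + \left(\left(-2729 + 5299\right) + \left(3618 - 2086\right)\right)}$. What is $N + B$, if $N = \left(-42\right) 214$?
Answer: $- \frac{23506087}{2617} \approx -8982.1$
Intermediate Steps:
$N = -8988$
$B = \frac{15509}{2617}$ ($B = - \frac{31018}{-9336 + \left(2570 + \left(3618 - 2086\right)\right)} = - \frac{31018}{-9336 + \left(2570 + 1532\right)} = - \frac{31018}{-9336 + 4102} = - \frac{31018}{-5234} = \left(-31018\right) \left(- \frac{1}{5234}\right) = \frac{15509}{2617} \approx 5.9263$)
$N + B = -8988 + \frac{15509}{2617} = - \frac{23506087}{2617}$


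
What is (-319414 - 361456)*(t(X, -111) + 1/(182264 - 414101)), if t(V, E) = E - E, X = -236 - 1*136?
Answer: 680870/231837 ≈ 2.9368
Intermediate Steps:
X = -372 (X = -236 - 136 = -372)
t(V, E) = 0
(-319414 - 361456)*(t(X, -111) + 1/(182264 - 414101)) = (-319414 - 361456)*(0 + 1/(182264 - 414101)) = -680870*(0 + 1/(-231837)) = -680870*(0 - 1/231837) = -680870*(-1/231837) = 680870/231837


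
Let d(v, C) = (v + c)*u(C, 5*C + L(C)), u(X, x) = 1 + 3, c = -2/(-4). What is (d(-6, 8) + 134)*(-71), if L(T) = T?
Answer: -7952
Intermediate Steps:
c = ½ (c = -2*(-¼) = ½ ≈ 0.50000)
u(X, x) = 4
d(v, C) = 2 + 4*v (d(v, C) = (v + ½)*4 = (½ + v)*4 = 2 + 4*v)
(d(-6, 8) + 134)*(-71) = ((2 + 4*(-6)) + 134)*(-71) = ((2 - 24) + 134)*(-71) = (-22 + 134)*(-71) = 112*(-71) = -7952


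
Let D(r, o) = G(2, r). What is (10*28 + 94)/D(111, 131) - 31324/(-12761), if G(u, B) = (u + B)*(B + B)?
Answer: 395283239/160061223 ≈ 2.4696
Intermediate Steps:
G(u, B) = 2*B*(B + u) (G(u, B) = (B + u)*(2*B) = 2*B*(B + u))
D(r, o) = 2*r*(2 + r) (D(r, o) = 2*r*(r + 2) = 2*r*(2 + r))
(10*28 + 94)/D(111, 131) - 31324/(-12761) = (10*28 + 94)/((2*111*(2 + 111))) - 31324/(-12761) = (280 + 94)/((2*111*113)) - 31324*(-1/12761) = 374/25086 + 31324/12761 = 374*(1/25086) + 31324/12761 = 187/12543 + 31324/12761 = 395283239/160061223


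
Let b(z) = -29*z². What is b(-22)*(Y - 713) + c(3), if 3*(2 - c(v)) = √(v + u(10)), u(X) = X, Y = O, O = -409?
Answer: 15748394 - √13/3 ≈ 1.5748e+7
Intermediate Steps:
Y = -409
c(v) = 2 - √(10 + v)/3 (c(v) = 2 - √(v + 10)/3 = 2 - √(10 + v)/3)
b(-22)*(Y - 713) + c(3) = (-29*(-22)²)*(-409 - 713) + (2 - √(10 + 3)/3) = -29*484*(-1122) + (2 - √13/3) = -14036*(-1122) + (2 - √13/3) = 15748392 + (2 - √13/3) = 15748394 - √13/3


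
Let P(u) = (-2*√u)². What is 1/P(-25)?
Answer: -1/100 ≈ -0.010000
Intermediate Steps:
P(u) = 4*u
1/P(-25) = 1/(4*(-25)) = 1/(-100) = -1/100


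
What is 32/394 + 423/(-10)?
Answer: -83171/1970 ≈ -42.219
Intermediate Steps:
32/394 + 423/(-10) = 32*(1/394) + 423*(-⅒) = 16/197 - 423/10 = -83171/1970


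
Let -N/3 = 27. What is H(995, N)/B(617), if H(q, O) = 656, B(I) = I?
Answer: 656/617 ≈ 1.0632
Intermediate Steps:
N = -81 (N = -3*27 = -81)
H(995, N)/B(617) = 656/617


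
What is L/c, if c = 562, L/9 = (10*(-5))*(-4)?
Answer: 900/281 ≈ 3.2028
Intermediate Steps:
L = 1800 (L = 9*((10*(-5))*(-4)) = 9*(-50*(-4)) = 9*200 = 1800)
L/c = 1800/562 = 1800*(1/562) = 900/281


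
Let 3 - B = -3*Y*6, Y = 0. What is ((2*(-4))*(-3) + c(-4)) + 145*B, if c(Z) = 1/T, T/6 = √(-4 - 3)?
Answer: 459 - I*√7/42 ≈ 459.0 - 0.062994*I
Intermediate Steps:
T = 6*I*√7 (T = 6*√(-4 - 3) = 6*√(-7) = 6*(I*√7) = 6*I*√7 ≈ 15.875*I)
c(Z) = -I*√7/42 (c(Z) = 1/(6*I*√7) = -I*√7/42)
B = 3 (B = 3 - (-3*0)*6 = 3 - 0*6 = 3 - 1*0 = 3 + 0 = 3)
((2*(-4))*(-3) + c(-4)) + 145*B = ((2*(-4))*(-3) - I*√7/42) + 145*3 = (-8*(-3) - I*√7/42) + 435 = (24 - I*√7/42) + 435 = 459 - I*√7/42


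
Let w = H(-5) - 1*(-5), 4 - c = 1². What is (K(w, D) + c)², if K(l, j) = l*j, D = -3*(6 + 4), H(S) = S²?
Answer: 804609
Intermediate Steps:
c = 3 (c = 4 - 1*1² = 4 - 1*1 = 4 - 1 = 3)
w = 30 (w = (-5)² - 1*(-5) = 25 + 5 = 30)
D = -30 (D = -3*10 = -30)
K(l, j) = j*l
(K(w, D) + c)² = (-30*30 + 3)² = (-900 + 3)² = (-897)² = 804609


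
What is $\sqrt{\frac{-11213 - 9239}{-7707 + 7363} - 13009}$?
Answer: $\frac{i \sqrt{95774846}}{86} \approx 113.8 i$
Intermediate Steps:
$\sqrt{\frac{-11213 - 9239}{-7707 + 7363} - 13009} = \sqrt{- \frac{20452}{-344} - 13009} = \sqrt{\left(-20452\right) \left(- \frac{1}{344}\right) - 13009} = \sqrt{\frac{5113}{86} - 13009} = \sqrt{- \frac{1113661}{86}} = \frac{i \sqrt{95774846}}{86}$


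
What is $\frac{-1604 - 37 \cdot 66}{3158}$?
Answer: $- \frac{2023}{1579} \approx -1.2812$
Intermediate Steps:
$\frac{-1604 - 37 \cdot 66}{3158} = \left(-1604 - 2442\right) \frac{1}{3158} = \left(-4046\right) \frac{1}{3158} = - \frac{2023}{1579}$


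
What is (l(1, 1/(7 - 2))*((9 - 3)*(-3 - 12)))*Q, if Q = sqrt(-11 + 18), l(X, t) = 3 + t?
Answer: -288*sqrt(7) ≈ -761.98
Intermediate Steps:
Q = sqrt(7) ≈ 2.6458
(l(1, 1/(7 - 2))*((9 - 3)*(-3 - 12)))*Q = ((3 + 1/(7 - 2))*((9 - 3)*(-3 - 12)))*sqrt(7) = ((3 + 1/5)*(6*(-15)))*sqrt(7) = ((3 + 1/5)*(-90))*sqrt(7) = ((16/5)*(-90))*sqrt(7) = -288*sqrt(7)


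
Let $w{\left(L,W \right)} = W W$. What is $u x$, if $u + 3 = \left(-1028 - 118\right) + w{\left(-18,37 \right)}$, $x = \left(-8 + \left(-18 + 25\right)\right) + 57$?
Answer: $12320$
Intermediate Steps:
$w{\left(L,W \right)} = W^{2}$
$x = 56$ ($x = \left(-8 + 7\right) + 57 = -1 + 57 = 56$)
$u = 220$ ($u = -3 + \left(\left(-1028 - 118\right) + 37^{2}\right) = -3 + \left(-1146 + 1369\right) = -3 + 223 = 220$)
$u x = 220 \cdot 56 = 12320$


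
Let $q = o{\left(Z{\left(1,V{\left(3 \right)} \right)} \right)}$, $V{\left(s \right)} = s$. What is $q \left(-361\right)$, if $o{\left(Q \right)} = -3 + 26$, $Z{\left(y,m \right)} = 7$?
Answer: $-8303$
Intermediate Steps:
$o{\left(Q \right)} = 23$
$q = 23$
$q \left(-361\right) = 23 \left(-361\right) = -8303$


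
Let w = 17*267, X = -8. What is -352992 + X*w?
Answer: -389304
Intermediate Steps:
w = 4539
-352992 + X*w = -352992 - 8*4539 = -352992 - 36312 = -389304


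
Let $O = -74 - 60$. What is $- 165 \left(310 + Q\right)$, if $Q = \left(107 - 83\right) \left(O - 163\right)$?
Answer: $1124970$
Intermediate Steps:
$O = -134$ ($O = -74 - 60 = -134$)
$Q = -7128$ ($Q = \left(107 - 83\right) \left(-134 - 163\right) = 24 \left(-297\right) = -7128$)
$- 165 \left(310 + Q\right) = - 165 \left(310 - 7128\right) = \left(-165\right) \left(-6818\right) = 1124970$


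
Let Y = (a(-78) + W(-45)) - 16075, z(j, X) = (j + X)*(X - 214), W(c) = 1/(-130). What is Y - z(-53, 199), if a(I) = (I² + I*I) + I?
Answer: -233351/130 ≈ -1795.0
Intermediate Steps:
W(c) = -1/130
z(j, X) = (-214 + X)*(X + j) (z(j, X) = (X + j)*(-214 + X) = (-214 + X)*(X + j))
a(I) = I + 2*I² (a(I) = (I² + I²) + I = 2*I² + I = I + 2*I²)
Y = -518051/130 (Y = (-78*(1 + 2*(-78)) - 1/130) - 16075 = (-78*(1 - 156) - 1/130) - 16075 = (-78*(-155) - 1/130) - 16075 = (12090 - 1/130) - 16075 = 1571699/130 - 16075 = -518051/130 ≈ -3985.0)
Y - z(-53, 199) = -518051/130 - (199² - 214*199 - 214*(-53) + 199*(-53)) = -518051/130 - (39601 - 42586 + 11342 - 10547) = -518051/130 - 1*(-2190) = -518051/130 + 2190 = -233351/130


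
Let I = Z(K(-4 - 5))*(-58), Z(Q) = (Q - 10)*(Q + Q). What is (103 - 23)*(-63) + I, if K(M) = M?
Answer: -24876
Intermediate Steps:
Z(Q) = 2*Q*(-10 + Q) (Z(Q) = (-10 + Q)*(2*Q) = 2*Q*(-10 + Q))
I = -19836 (I = (2*(-4 - 5)*(-10 + (-4 - 5)))*(-58) = (2*(-9)*(-10 - 9))*(-58) = (2*(-9)*(-19))*(-58) = 342*(-58) = -19836)
(103 - 23)*(-63) + I = (103 - 23)*(-63) - 19836 = 80*(-63) - 19836 = -5040 - 19836 = -24876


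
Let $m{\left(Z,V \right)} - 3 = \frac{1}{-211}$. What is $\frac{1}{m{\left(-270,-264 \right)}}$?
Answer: $\frac{211}{632} \approx 0.33386$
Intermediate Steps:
$m{\left(Z,V \right)} = \frac{632}{211}$ ($m{\left(Z,V \right)} = 3 + \frac{1}{-211} = 3 - \frac{1}{211} = \frac{632}{211}$)
$\frac{1}{m{\left(-270,-264 \right)}} = \frac{1}{\frac{632}{211}} = \frac{211}{632}$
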